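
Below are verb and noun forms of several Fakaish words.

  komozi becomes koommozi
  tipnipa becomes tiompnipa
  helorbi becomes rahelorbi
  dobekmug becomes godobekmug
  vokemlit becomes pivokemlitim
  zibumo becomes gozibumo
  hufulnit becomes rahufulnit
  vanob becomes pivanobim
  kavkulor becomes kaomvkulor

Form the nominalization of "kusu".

kuomsu

"kusu" begins with k-. The stems beginning with k- (kavkulor → kaomvkulor, komozi → koommozi) insert -om- after the first vowel.
So kusu → kuomsu.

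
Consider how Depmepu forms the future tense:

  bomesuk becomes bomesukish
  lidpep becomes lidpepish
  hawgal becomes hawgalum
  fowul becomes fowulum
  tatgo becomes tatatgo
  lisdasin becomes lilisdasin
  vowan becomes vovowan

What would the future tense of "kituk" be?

kitukish

"kituk" ends in -k. The one such stem in the data (bomesuk → bomesukish) adds -ish, so the same rule applies.
The other patterns: stems ending in -l add -um; stems ending in -n or -o repeat the first consonant+vowel as a prefix.
So kituk → kitukish.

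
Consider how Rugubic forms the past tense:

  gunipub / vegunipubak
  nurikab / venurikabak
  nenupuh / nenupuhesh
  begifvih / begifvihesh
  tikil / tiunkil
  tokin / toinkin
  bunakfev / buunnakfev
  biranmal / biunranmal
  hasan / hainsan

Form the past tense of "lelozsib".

nurikab and hasan both have last vowel 'a' yet inflect differently (venurikabak, hainsan), so the last vowel is not what conditions the rule; the final letter is.
"lelozsib" ends in -b. The stems ending in -b (gunipub → vegunipubak, nurikab → venurikabak) add ve- … -ak around the stem.
So lelozsib → velelozsibak.

velelozsibak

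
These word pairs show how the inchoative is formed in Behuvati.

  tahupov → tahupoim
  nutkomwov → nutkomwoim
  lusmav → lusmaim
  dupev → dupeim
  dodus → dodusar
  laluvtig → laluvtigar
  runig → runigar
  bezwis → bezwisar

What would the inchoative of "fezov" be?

dupev and dodus both begin with d- yet inflect differently (dupeim, dodusar), so the first letter is not what conditions the rule; the final letter is.
"fezov" ends in -v. The stems ending in -v (tahupov → tahupoim, nutkomwov → nutkomwoim, lusmav → lusmaim) drop the final letter and add -im.
So fezov → fezoim.

fezoim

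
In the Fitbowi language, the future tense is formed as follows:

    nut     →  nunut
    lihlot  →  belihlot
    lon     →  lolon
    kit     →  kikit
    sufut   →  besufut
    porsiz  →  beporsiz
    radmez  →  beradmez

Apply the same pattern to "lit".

lilit

kit and lihlot both end in -t yet inflect differently (kikit, belihlot), so the final letter is not what conditions the rule; the number of vowels is.
"lit" has 1 vowel. The stems with 1 vowel (kit → kikit, lon → lolon, nut → nunut) repeat the first consonant+vowel as a prefix.
So lit → lilit.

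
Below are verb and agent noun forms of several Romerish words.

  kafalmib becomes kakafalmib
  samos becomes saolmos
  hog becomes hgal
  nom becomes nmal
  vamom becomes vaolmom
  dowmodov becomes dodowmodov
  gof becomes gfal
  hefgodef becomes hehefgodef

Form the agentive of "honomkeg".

hohonomkeg

nom and vamom both end in -m yet inflect differently (nmal, vaolmom), so the final letter is not what conditions the rule; the number of vowels is.
"honomkeg" has 3 vowels. The stems with 3 vowels (dowmodov → dodowmodov, kafalmib → kakafalmib, hefgodef → hehefgodef) repeat the first consonant+vowel as a prefix.
So honomkeg → hohonomkeg.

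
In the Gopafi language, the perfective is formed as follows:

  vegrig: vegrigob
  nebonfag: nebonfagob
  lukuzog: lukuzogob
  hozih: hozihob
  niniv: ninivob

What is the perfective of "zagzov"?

Every pair shown (vegrig → vegrigob, nebonfag → nebonfagob, lukuzog → lukuzogob, …) follows the same rule: add -ob.
So zagzov → zagzovob.

zagzovob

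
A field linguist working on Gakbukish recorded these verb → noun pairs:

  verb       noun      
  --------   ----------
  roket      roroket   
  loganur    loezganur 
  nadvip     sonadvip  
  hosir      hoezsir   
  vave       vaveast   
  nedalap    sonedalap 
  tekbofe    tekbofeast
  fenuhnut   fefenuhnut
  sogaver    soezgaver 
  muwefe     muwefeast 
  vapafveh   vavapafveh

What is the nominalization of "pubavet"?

pupubavet

vave and sogaver both have last vowel 'e' yet inflect differently (vaveast, soezgaver), so the last vowel is not what conditions the rule; the final letter is.
"pubavet" ends in -t. The stems ending in -t (roket → roroket, fenuhnut → fefenuhnut) repeat the first consonant+vowel as a prefix.
So pubavet → pupubavet.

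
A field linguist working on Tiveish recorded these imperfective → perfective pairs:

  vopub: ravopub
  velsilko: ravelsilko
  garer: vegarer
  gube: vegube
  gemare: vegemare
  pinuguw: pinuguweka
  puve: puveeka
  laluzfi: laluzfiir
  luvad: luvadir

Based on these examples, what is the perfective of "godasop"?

gube and puve both end in -e yet inflect differently (vegube, puveeka), so the final letter is not what conditions the rule; the first letter is.
"godasop" begins with g-. The stems beginning with g- (garer → vegarer, gube → vegube, gemare → vegemare) add the prefix ve-.
The other patterns: stems beginning with v- add the prefix ra-; stems beginning with p- add -eka; stems beginning with l- add -ir.
So godasop → vegodasop.

vegodasop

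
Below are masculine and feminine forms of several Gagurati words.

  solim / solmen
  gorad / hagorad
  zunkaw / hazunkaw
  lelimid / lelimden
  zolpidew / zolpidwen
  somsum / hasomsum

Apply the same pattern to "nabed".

nabden

somsum and solim both end in -m yet inflect differently (hasomsum, solmen), so the final letter is not what conditions the rule; the last vowel is.
"nabed" has last vowel 'e'. The one such stem in the data (zolpidew → zolpidwen) deletes the last vowel and adds -en (as do solim, lelimid), so the same rule applies.
The other pattern: stems whose last vowel is 'a' or 'u' add the prefix ha-.
So nabed → nabden.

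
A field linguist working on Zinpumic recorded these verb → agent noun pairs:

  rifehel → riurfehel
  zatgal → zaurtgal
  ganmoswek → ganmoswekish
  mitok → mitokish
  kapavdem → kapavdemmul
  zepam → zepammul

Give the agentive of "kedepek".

rifehel and ganmoswek both have last vowel 'e' yet inflect differently (riurfehel, ganmoswekish), so the last vowel is not what conditions the rule; the final letter is.
"kedepek" ends in -k. The stems ending in -k (ganmoswek → ganmoswekish, mitok → mitokish) add -ish.
The other patterns: stems ending in -l insert -ur- after the first vowel; stems ending in -m double the final consonant and add -ul.
So kedepek → kedepekish.

kedepekish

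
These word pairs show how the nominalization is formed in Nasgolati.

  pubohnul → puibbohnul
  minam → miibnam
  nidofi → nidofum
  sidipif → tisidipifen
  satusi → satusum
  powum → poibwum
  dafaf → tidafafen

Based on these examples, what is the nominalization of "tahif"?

nidofi and sidipif both have last vowel 'i' yet inflect differently (nidofum, tisidipifen), so the last vowel is not what conditions the rule; the final letter is.
"tahif" ends in -f. The stems ending in -f (dafaf → tidafafen, sidipif → tisidipifen) add ti- … -en around the stem.
The other patterns: stems ending in -i drop the final letter and add -um; stems ending in -l or -m insert -ib- after the first vowel.
So tahif → titahifen.

titahifen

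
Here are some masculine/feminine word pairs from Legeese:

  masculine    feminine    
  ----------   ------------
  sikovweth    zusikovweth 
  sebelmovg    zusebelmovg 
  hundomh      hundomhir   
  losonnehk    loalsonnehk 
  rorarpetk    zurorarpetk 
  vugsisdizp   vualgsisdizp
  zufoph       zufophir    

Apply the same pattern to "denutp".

hundomh and sikovweth both end in -h yet inflect differently (hundomhir, zusikovweth), so the final letter is not what conditions the rule; the second-to-last letter is.
"denutp" has second-to-last letter 't'. The stems whose second-to-last letter is 't' (rorarpetk → zurorarpetk, sikovweth → zusikovweth) add the prefix zu-.
The other patterns: stems whose second-to-last letter is 'm' or 'p' add -ir; stems whose second-to-last letter is 'h' or 'z' insert -al- after the first vowel.
So denutp → zudenutp.

zudenutp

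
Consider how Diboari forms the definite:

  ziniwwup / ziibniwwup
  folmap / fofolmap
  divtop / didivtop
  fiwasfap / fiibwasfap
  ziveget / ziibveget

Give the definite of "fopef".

fofopef

divtop and fiwasfap both end in -p yet inflect differently (didivtop, fiibwasfap), so the final letter is not what conditions the rule; the number of vowels is.
"fopef" has 2 vowels. The stems with 2 vowels (divtop → didivtop, folmap → fofolmap) repeat the first consonant+vowel as a prefix.
The other pattern: stems with 3 vowels insert -ib- after the first vowel.
So fopef → fofopef.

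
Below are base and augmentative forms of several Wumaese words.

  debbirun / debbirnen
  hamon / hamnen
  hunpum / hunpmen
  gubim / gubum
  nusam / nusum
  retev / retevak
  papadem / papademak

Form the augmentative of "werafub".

werafben

hunpum and gubim both end in -m yet inflect differently (hunpmen, gubum), so the final letter is not what conditions the rule; the last vowel is.
"werafub" has last vowel 'u'. The stems whose last vowel is 'u' (debbirun → debbirnen, hunpum → hunpmen) delete the last vowel and add -en.
The other patterns: stems whose last vowel is 'a' or 'i' change the last vowel to 'u'; stems whose last vowel is 'e' add -ak.
So werafub → werafben.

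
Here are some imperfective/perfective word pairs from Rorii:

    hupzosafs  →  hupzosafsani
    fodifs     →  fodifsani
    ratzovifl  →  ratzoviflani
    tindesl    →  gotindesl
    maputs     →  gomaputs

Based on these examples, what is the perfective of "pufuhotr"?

gopufuhotr

ratzovifl and tindesl both end in -l yet inflect differently (ratzoviflani, gotindesl), so the final letter is not what conditions the rule; the second-to-last letter is.
"pufuhotr" has second-to-last letter 't'. The one such stem in the data (maputs → gomaputs) adds the prefix go-, so the same rule applies.
The other pattern: stems whose second-to-last letter is 'f' add -ani.
So pufuhotr → gopufuhotr.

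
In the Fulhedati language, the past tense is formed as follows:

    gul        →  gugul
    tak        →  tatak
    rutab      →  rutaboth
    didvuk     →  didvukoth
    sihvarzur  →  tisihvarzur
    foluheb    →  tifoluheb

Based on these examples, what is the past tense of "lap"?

lalap

"lap" has 1 vowel. The stems with 1 vowel (gul → gugul, tak → tatak) repeat the first consonant+vowel as a prefix.
So lap → lalap.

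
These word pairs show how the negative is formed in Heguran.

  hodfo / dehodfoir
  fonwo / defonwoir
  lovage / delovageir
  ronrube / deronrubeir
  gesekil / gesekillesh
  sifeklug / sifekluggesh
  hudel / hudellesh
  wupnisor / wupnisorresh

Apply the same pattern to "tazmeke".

lovage and hudel both have last vowel 'e' yet inflect differently (delovageir, hudellesh), so the last vowel is not what conditions the rule; whether the stem ends in a vowel or a consonant is.
"tazmeke" ends in a vowel. The stems ending in a vowel (hodfo → dehodfoir, fonwo → defonwoir, lovage → delovageir) add de- … -ir around the stem.
The other pattern: stems ending in a consonant double the final consonant and add -esh.
So tazmeke → detazmekeir.

detazmekeir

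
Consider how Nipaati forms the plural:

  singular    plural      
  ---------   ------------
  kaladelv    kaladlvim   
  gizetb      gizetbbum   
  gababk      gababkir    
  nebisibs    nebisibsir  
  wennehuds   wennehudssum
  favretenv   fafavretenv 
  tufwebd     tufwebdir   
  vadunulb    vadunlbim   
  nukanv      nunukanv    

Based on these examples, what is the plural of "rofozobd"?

rofozobdir

favretenv and kaladelv both end in -v yet inflect differently (fafavretenv, kaladlvim), so the final letter is not what conditions the rule; the second-to-last letter is.
"rofozobd" has second-to-last letter 'b'. The stems whose second-to-last letter is 'b' (nebisibs → nebisibsir, tufwebd → tufwebdir, gababk → gababkir) add -ir.
The other patterns: stems whose second-to-last letter is 'n' repeat the first consonant+vowel as a prefix; stems whose second-to-last letter is 'l' delete the last vowel and add -im; stems whose second-to-last letter is 'd' or 't' double the final consonant and add -um.
So rofozobd → rofozobdir.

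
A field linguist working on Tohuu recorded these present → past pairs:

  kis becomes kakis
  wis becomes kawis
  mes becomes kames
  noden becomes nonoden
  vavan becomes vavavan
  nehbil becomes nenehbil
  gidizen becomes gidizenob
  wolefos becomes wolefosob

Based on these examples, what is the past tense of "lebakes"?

lebakesob

"lebakes" has 3 vowels. The stems with 3 vowels (gidizen → gidizenob, wolefos → wolefosob) add -ob.
The other patterns: stems with 1 vowel add the prefix ka-; stems with 2 vowels repeat the first consonant+vowel as a prefix.
So lebakes → lebakesob.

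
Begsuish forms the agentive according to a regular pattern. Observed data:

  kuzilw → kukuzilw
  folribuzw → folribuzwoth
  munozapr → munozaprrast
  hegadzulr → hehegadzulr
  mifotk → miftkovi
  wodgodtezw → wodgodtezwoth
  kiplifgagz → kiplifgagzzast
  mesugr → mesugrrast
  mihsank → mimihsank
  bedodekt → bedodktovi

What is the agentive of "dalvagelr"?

mifotk and mihsank both end in -k yet inflect differently (miftkovi, mimihsank), so the final letter is not what conditions the rule; the second-to-last letter is.
"dalvagelr" has second-to-last letter 'l'. The stems whose second-to-last letter is 'l' (hegadzulr → hehegadzulr, kuzilw → kukuzilw) repeat the first consonant+vowel as a prefix.
So dalvagelr → dadalvagelr.

dadalvagelr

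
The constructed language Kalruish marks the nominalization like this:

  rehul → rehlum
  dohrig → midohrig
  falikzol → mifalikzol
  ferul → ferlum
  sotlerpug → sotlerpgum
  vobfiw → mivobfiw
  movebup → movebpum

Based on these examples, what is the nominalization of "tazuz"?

tazzum

"tazuz" has last vowel 'u'. The stems whose last vowel is 'u' (ferul → ferlum, rehul → rehlum, sotlerpug → sotlerpgum) delete the last vowel and add -um.
So tazuz → tazzum.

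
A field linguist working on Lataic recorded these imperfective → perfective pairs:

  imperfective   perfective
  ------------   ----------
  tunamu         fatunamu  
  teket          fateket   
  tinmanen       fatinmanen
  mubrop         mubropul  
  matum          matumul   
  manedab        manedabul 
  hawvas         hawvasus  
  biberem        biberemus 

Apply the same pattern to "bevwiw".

matum and biberem both end in -m yet inflect differently (matumul, biberemus), so the final letter is not what conditions the rule; the first letter is.
"bevwiw" begins with b-. The one such stem in the data (biberem → biberemus) adds -us, so the same rule applies.
The other patterns: stems beginning with t- add the prefix fa-; stems beginning with m- add -ul.
So bevwiw → bevwiwus.

bevwiwus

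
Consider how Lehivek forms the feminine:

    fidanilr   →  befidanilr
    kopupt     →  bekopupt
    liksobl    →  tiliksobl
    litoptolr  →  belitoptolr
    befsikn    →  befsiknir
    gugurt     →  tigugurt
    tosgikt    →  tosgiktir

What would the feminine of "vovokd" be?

vovokdir

tosgikt and gugurt both end in -t yet inflect differently (tosgiktir, tigugurt), so the final letter is not what conditions the rule; the second-to-last letter is.
"vovokd" has second-to-last letter 'k'. The stems whose second-to-last letter is 'k' (tosgikt → tosgiktir, befsikn → befsiknir) add -ir.
The other patterns: stems whose second-to-last letter is 'b' or 'r' add the prefix ti-; stems whose second-to-last letter is 'l' or 'p' add the prefix be-.
So vovokd → vovokdir.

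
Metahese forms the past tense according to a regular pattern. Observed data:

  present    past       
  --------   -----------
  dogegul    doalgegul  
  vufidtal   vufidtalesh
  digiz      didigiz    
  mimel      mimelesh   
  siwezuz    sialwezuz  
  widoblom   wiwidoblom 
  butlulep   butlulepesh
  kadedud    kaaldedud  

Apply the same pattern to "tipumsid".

mimel and dogegul both end in -l yet inflect differently (mimelesh, doalgegul), so the final letter is not what conditions the rule; the last vowel is.
"tipumsid" has last vowel 'i'. The one such stem in the data (digiz → didigiz) repeats the first consonant+vowel as a prefix (as does widoblom), so the same rule applies.
So tipumsid → titipumsid.

titipumsid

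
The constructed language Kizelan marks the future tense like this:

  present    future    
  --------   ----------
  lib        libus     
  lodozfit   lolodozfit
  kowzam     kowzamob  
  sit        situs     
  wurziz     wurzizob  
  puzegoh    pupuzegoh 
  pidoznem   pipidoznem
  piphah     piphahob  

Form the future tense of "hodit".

hoditob

kowzam and pidoznem both end in -m yet inflect differently (kowzamob, pipidoznem), so the final letter is not what conditions the rule; the number of vowels is.
"hodit" has 2 vowels. The stems with 2 vowels (kowzam → kowzamob, piphah → piphahob, wurziz → wurzizob) add -ob.
The other patterns: stems with 1 vowel add -us; stems with 3 vowels repeat the first consonant+vowel as a prefix.
So hodit → hoditob.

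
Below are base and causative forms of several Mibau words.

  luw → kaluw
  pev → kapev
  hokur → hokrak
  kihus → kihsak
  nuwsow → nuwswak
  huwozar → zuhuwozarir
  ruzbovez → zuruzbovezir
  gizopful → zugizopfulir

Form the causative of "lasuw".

laswak

luw and nuwsow both end in -w yet inflect differently (kaluw, nuwswak), so the final letter is not what conditions the rule; the number of vowels is.
"lasuw" has 2 vowels. The stems with 2 vowels (hokur → hokrak, kihus → kihsak, nuwsow → nuwswak) delete the last vowel and add -ak.
The other patterns: stems with 1 vowel add the prefix ka-; stems with 3 vowels add zu- … -ir around the stem.
So lasuw → laswak.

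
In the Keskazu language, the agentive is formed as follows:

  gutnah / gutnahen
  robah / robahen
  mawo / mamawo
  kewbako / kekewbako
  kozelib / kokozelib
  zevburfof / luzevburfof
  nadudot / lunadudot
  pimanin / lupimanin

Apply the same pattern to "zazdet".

luzazdet

mawo and zevburfof both have last vowel 'o' yet inflect differently (mamawo, luzevburfof), so the last vowel is not what conditions the rule; the final letter is.
"zazdet" ends in -t. The one such stem in the data (nadudot → lunadudot) adds the prefix lu-, so the same rule applies.
So zazdet → luzazdet.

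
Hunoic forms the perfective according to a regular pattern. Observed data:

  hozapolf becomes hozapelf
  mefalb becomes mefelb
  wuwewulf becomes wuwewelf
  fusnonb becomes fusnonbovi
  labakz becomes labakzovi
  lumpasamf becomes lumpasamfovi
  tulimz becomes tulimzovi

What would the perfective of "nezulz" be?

mefalb and fusnonb both end in -b yet inflect differently (mefelb, fusnonbovi), so the final letter is not what conditions the rule; the second-to-last letter is.
"nezulz" has second-to-last letter 'l'. The stems whose second-to-last letter is 'l' (hozapolf → hozapelf, mefalb → mefelb, wuwewulf → wuwewelf) change the last vowel to 'e'.
So nezulz → nezelz.

nezelz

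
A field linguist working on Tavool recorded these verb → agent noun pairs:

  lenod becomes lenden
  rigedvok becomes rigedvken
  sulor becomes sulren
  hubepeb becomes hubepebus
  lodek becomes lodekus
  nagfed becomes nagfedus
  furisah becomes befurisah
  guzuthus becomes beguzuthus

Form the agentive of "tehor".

rigedvok and lodek both end in -k yet inflect differently (rigedvken, lodekus), so the final letter is not what conditions the rule; the last vowel is.
"tehor" has last vowel 'o'. The stems whose last vowel is 'o' (lenod → lenden, rigedvok → rigedvken, sulor → sulren) delete the last vowel and add -en.
So tehor → tehren.

tehren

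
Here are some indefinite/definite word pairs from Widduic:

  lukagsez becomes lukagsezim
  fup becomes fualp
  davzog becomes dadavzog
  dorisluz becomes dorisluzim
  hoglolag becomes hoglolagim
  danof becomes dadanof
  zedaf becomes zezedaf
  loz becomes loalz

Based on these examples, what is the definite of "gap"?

gaalp

"gap" has 1 vowel. The stems with 1 vowel (loz → loalz, fup → fualp) insert -al- after the first vowel.
So gap → gaalp.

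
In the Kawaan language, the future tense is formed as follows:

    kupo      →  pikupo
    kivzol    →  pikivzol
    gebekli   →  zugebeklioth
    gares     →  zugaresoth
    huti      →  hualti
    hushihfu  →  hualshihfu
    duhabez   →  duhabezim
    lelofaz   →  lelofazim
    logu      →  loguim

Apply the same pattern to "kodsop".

pikodsop

"kodsop" begins with k-. The stems beginning with k- (kupo → pikupo, kivzol → pikivzol) add the prefix pi-.
The other patterns: stems beginning with g- add zu- … -oth around the stem; stems beginning with h- insert -al- after the first vowel; stems beginning with d- or l- add -im.
So kodsop → pikodsop.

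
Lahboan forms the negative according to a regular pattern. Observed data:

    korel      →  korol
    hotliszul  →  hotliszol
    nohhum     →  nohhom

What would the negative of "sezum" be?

sezom

Every pair shown (korel → korol, hotliszul → hotliszol, nohhum → nohhom) follows the same rule: change the last vowel to 'o'.
So sezum → sezom.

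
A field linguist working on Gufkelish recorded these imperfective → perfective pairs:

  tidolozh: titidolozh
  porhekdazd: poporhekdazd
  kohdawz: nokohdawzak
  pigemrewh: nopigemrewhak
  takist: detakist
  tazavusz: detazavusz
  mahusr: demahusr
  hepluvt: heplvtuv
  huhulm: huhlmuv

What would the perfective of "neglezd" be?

neneglezd

"neglezd" has second-to-last letter 'z'. The stems whose second-to-last letter is 'z' (tidolozh → titidolozh, porhekdazd → poporhekdazd) repeat the first consonant+vowel as a prefix.
The other patterns: stems whose second-to-last letter is 'w' add no- … -ak around the stem; stems whose second-to-last letter is 's' add the prefix de-; stems whose second-to-last letter is 'l' or 'v' delete the last vowel and add -uv.
So neglezd → neneglezd.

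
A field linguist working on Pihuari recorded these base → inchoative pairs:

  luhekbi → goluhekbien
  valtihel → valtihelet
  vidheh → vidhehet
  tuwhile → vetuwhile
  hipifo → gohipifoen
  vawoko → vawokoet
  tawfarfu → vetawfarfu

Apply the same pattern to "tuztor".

hipifo and vawoko both end in -o yet inflect differently (gohipifoen, vawokoet), so the final letter is not what conditions the rule; the first letter is.
"tuztor" begins with t-. The stems beginning with t- (tawfarfu → vetawfarfu, tuwhile → vetuwhile) add the prefix ve-.
The other patterns: stems beginning with h- or l- add go- … -en around the stem; stems beginning with v- add -et.
So tuztor → vetuztor.

vetuztor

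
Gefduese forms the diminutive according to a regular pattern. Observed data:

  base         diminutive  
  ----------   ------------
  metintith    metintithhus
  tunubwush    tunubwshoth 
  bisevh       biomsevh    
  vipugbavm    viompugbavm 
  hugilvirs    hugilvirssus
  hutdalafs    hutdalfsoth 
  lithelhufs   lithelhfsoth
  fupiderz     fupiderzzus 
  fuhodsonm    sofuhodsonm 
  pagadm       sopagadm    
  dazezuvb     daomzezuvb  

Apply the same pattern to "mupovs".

muompovs

bisevh and tunubwush both end in -h yet inflect differently (biomsevh, tunubwshoth), so the final letter is not what conditions the rule; the second-to-last letter is.
"mupovs" has second-to-last letter 'v'. The stems whose second-to-last letter is 'v' (bisevh → biomsevh, vipugbavm → viompugbavm, dazezuvb → daomzezuvb) insert -om- after the first vowel.
So mupovs → muompovs.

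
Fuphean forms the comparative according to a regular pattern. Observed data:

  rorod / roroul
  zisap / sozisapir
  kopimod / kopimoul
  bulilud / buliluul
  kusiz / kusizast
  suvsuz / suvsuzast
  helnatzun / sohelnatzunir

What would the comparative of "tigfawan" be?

sotigfawanir

"tigfawan" ends in -n. The one such stem in the data (helnatzun → sohelnatzunir) adds so- … -ir around the stem, so the same rule applies.
The other patterns: stems ending in -d drop the final letter and add -ul; stems ending in -z add -ast.
So tigfawan → sotigfawanir.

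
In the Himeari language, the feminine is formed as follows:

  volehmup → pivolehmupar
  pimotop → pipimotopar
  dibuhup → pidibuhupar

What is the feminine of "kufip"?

Every pair shown (volehmup → pivolehmupar, pimotop → pipimotopar, dibuhup → pidibuhupar) follows the same rule: add pi- … -ar around the stem.
So kufip → pikufipar.

pikufipar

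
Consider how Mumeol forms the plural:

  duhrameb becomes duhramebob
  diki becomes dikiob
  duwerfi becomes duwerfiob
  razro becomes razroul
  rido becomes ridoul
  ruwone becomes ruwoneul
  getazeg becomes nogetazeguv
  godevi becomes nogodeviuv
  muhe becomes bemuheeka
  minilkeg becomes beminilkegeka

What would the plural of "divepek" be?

diki and godevi both end in -i yet inflect differently (dikiob, nogodeviuv), so the final letter is not what conditions the rule; the first letter is.
"divepek" begins with d-. The stems beginning with d- (duhrameb → duhramebob, diki → dikiob, duwerfi → duwerfiob) add -ob.
The other patterns: stems beginning with r- add -ul; stems beginning with g- add no- … -uv around the stem; stems beginning with m- add be- … -eka around the stem.
So divepek → divepekob.

divepekob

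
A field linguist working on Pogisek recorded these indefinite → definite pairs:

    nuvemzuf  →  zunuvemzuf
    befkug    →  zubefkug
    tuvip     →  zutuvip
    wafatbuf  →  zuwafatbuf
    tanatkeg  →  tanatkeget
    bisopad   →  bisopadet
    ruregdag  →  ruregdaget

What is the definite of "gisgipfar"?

befkug and tanatkeg both end in -g yet inflect differently (zubefkug, tanatkeget), so the final letter is not what conditions the rule; the last vowel is.
"gisgipfar" has last vowel 'a'. The stems whose last vowel is 'a' (bisopad → bisopadet, ruregdag → ruregdaget) add -et.
So gisgipfar → gisgipfaret.

gisgipfaret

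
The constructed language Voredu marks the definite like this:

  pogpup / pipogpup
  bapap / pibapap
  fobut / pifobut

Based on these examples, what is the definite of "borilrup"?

piborilrup

Every pair shown (pogpup → pipogpup, bapap → pibapap, fobut → pifobut) follows the same rule: add the prefix pi-.
So borilrup → piborilrup.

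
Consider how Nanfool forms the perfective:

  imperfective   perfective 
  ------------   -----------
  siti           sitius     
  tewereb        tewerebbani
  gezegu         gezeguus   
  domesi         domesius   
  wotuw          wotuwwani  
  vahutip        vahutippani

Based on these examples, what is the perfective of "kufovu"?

kufovuus

"kufovu" ends in a vowel. The stems ending in a vowel (domesi → domesius, siti → sitius, gezegu → gezeguus) add -us.
The other pattern: stems ending in a consonant double the final consonant and add -ani.
So kufovu → kufovuus.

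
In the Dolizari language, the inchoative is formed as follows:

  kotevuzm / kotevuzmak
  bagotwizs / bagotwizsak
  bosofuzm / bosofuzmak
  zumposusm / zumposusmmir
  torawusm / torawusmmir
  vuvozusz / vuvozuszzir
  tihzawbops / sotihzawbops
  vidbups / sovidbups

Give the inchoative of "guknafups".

soguknafups

kotevuzm and zumposusm both end in -m yet inflect differently (kotevuzmak, zumposusmmir), so the final letter is not what conditions the rule; the second-to-last letter is.
"guknafups" has second-to-last letter 'p'. The stems whose second-to-last letter is 'p' (tihzawbops → sotihzawbops, vidbups → sovidbups) add the prefix so-.
So guknafups → soguknafups.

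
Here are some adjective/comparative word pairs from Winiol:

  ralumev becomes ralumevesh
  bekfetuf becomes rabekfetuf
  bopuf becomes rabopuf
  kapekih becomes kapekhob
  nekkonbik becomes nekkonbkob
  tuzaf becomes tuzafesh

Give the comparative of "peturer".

tuzaf and bekfetuf both end in -f yet inflect differently (tuzafesh, rabekfetuf), so the final letter is not what conditions the rule; the last vowel is.
"peturer" has last vowel 'e'. The one such stem in the data (ralumev → ralumevesh) adds -esh, so the same rule applies.
The other patterns: stems whose last vowel is 'u' add the prefix ra-; stems whose last vowel is 'i' delete the last vowel and add -ob.
So peturer → petureresh.

petureresh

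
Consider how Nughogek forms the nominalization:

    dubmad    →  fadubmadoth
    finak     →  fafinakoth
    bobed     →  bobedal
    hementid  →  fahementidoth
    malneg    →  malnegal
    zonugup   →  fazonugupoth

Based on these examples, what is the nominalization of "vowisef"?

vowisefal

bobed and dubmad both end in -d yet inflect differently (bobedal, fadubmadoth), so the final letter is not what conditions the rule; the last vowel is.
"vowisef" has last vowel 'e'. The stems whose last vowel is 'e' (bobed → bobedal, malneg → malnegal) add -al.
So vowisef → vowisefal.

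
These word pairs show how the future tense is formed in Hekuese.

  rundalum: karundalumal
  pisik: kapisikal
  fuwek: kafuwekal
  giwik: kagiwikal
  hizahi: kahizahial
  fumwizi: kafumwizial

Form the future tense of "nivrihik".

Every pair shown (rundalum → karundalumal, pisik → kapisikal, fuwek → kafuwekal, …) follows the same rule: add ka- … -al around the stem.
So nivrihik → kanivrihikal.

kanivrihikal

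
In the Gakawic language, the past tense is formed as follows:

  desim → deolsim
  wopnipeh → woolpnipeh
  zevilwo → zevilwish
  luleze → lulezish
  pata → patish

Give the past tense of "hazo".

hazish

luleze and wopnipeh both have last vowel 'e' yet inflect differently (lulezish, woolpnipeh), so the last vowel is not what conditions the rule; whether the stem ends in a vowel or a consonant is.
"hazo" ends in a vowel. The stems ending in a vowel (luleze → lulezish, pata → patish, zevilwo → zevilwish) drop the final letter and add -ish.
The other pattern: stems ending in a consonant insert -ol- after the first vowel.
So hazo → hazish.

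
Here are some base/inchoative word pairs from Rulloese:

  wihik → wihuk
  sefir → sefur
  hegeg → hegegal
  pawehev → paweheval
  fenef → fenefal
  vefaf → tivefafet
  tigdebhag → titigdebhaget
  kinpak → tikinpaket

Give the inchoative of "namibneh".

fenef and vefaf both end in -f yet inflect differently (fenefal, tivefafet), so the final letter is not what conditions the rule; the last vowel is.
"namibneh" has last vowel 'e'. The stems whose last vowel is 'e' (hegeg → hegegal, pawehev → paweheval, fenef → fenefal) add -al.
The other patterns: stems whose last vowel is 'i' change the last vowel to 'u'; stems whose last vowel is 'a' add ti- … -et around the stem.
So namibneh → namibnehal.

namibnehal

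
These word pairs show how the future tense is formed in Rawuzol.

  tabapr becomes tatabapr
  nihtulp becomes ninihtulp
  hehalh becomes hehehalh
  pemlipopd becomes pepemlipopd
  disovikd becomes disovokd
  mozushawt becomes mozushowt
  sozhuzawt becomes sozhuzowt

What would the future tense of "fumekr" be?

fumokr

pemlipopd and disovikd both end in -d yet inflect differently (pepemlipopd, disovokd), so the final letter is not what conditions the rule; the second-to-last letter is.
"fumekr" has second-to-last letter 'k'. The one such stem in the data (disovikd → disovokd) changes the last vowel to 'o' (as do mozushawt, sozhuzawt), so the same rule applies.
So fumekr → fumokr.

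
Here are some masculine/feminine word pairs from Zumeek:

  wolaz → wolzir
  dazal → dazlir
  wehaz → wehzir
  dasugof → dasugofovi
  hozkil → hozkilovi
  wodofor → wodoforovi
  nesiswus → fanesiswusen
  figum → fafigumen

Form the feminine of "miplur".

famipluren

dazal and hozkil both end in -l yet inflect differently (dazlir, hozkilovi), so the final letter is not what conditions the rule; the last vowel is.
"miplur" has last vowel 'u'. The stems whose last vowel is 'u' (nesiswus → fanesiswusen, figum → fafigumen) add fa- … -en around the stem.
So miplur → famipluren.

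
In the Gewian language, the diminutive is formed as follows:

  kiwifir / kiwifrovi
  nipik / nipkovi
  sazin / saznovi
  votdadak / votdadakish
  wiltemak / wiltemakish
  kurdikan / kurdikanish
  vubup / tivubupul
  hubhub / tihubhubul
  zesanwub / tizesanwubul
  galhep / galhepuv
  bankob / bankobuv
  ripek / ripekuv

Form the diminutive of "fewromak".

fewromakish

"fewromak" has last vowel 'a'. The stems whose last vowel is 'a' (votdadak → votdadakish, wiltemak → wiltemakish, kurdikan → kurdikanish) add -ish.
The other patterns: stems whose last vowel is 'i' delete the last vowel and add -ovi; stems whose last vowel is 'u' add ti- … -ul around the stem; stems whose last vowel is 'e' or 'o' add -uv.
So fewromak → fewromakish.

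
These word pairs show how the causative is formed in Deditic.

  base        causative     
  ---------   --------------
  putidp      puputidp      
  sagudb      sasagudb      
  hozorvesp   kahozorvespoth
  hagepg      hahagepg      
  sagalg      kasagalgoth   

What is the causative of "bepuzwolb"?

kabepuzwolboth

"bepuzwolb" has second-to-last letter 'l'. The one such stem in the data (sagalg → kasagalgoth) adds ka- … -oth around the stem, so the same rule applies.
So bepuzwolb → kabepuzwolboth.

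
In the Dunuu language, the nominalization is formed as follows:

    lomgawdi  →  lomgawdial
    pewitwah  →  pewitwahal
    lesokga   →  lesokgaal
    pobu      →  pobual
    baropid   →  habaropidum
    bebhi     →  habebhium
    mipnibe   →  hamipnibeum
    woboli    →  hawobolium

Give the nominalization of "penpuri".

lomgawdi and bebhi both end in -i yet inflect differently (lomgawdial, habebhium), so the final letter is not what conditions the rule; the first letter is.
"penpuri" begins with p-. The stems beginning with p- (pewitwah → pewitwahal, pobu → pobual) add -al.
So penpuri → penpurial.

penpurial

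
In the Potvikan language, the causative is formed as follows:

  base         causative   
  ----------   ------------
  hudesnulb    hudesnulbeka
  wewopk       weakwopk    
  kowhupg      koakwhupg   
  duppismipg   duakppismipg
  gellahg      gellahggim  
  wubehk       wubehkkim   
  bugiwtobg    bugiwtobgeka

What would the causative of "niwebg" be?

niwebgeka

"niwebg" has second-to-last letter 'b'. The one such stem in the data (bugiwtobg → bugiwtobgeka) adds -eka, so the same rule applies.
The other patterns: stems whose second-to-last letter is 'p' insert -ak- after the first vowel; stems whose second-to-last letter is 'h' double the final consonant and add -im.
So niwebg → niwebgeka.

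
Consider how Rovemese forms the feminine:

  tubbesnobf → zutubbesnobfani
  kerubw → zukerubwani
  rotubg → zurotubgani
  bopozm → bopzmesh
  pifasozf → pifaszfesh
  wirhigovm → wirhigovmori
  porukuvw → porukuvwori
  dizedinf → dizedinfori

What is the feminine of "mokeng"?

tubbesnobf and pifasozf both end in -f yet inflect differently (zutubbesnobfani, pifaszfesh), so the final letter is not what conditions the rule; the second-to-last letter is.
"mokeng" has second-to-last letter 'n'. The one such stem in the data (dizedinf → dizedinfori) adds -ori, so the same rule applies.
The other patterns: stems whose second-to-last letter is 'b' add zu- … -ani around the stem; stems whose second-to-last letter is 'z' delete the last vowel and add -esh.
So mokeng → mokengori.

mokengori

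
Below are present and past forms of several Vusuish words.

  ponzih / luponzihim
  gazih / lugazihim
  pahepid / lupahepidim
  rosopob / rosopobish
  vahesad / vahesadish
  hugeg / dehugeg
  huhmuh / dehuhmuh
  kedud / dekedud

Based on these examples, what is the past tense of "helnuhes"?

pahepid and vahesad both end in -d yet inflect differently (lupahepidim, vahesadish), so the final letter is not what conditions the rule; the last vowel is.
"helnuhes" has last vowel 'e'. The one such stem in the data (hugeg → dehugeg) adds the prefix de-, so the same rule applies.
The other patterns: stems whose last vowel is 'i' add lu- … -im around the stem; stems whose last vowel is 'a' or 'o' add -ish.
So helnuhes → dehelnuhes.

dehelnuhes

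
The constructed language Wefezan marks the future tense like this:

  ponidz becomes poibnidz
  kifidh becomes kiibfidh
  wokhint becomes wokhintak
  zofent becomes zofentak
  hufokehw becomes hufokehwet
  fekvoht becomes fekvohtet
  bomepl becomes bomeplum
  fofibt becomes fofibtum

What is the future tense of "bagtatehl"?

wokhint and fekvoht both end in -t yet inflect differently (wokhintak, fekvohtet), so the final letter is not what conditions the rule; the second-to-last letter is.
"bagtatehl" has second-to-last letter 'h'. The stems whose second-to-last letter is 'h' (hufokehw → hufokehwet, fekvoht → fekvohtet) add -et.
So bagtatehl → bagtatehlet.

bagtatehlet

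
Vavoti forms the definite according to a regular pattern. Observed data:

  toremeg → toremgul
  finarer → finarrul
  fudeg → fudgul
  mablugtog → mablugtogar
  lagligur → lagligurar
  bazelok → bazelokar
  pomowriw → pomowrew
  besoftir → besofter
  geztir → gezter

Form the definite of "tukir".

tuker

toremeg and mablugtog both end in -g yet inflect differently (toremgul, mablugtogar), so the final letter is not what conditions the rule; the last vowel is.
"tukir" has last vowel 'i'. The stems whose last vowel is 'i' (pomowriw → pomowrew, besoftir → besofter, geztir → gezter) change the last vowel to 'e'.
The other patterns: stems whose last vowel is 'e' delete the last vowel and add -ul; stems whose last vowel is 'o' or 'u' add -ar.
So tukir → tuker.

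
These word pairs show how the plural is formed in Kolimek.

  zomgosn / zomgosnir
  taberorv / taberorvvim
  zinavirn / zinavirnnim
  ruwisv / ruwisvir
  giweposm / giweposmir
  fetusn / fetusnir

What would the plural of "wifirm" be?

"wifirm" has second-to-last letter 'r'. The stems whose second-to-last letter is 'r' (taberorv → taberorvvim, zinavirn → zinavirnnim) double the final consonant and add -im.
The other pattern: stems whose second-to-last letter is 's' add -ir.
So wifirm → wifirmmim.

wifirmmim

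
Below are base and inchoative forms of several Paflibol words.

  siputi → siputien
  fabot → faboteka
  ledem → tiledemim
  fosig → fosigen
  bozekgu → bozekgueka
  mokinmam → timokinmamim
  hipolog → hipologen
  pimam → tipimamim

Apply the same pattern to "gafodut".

gafoduteka

hipolog and fabot both have last vowel 'o' yet inflect differently (hipologen, faboteka), so the last vowel is not what conditions the rule; the final letter is.
"gafodut" ends in -t. The one such stem in the data (fabot → faboteka) adds -eka, so the same rule applies.
The other patterns: stems ending in -m add ti- … -im around the stem; stems ending in -g or -i add -en.
So gafodut → gafoduteka.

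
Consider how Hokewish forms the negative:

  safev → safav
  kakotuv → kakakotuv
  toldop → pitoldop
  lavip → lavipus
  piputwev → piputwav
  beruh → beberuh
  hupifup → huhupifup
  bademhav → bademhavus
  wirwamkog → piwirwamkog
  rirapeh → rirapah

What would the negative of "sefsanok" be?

rirapeh and beruh both end in -h yet inflect differently (rirapah, beberuh), so the final letter is not what conditions the rule; the last vowel is.
"sefsanok" has last vowel 'o'. The stems whose last vowel is 'o' (toldop → pitoldop, wirwamkog → piwirwamkog) add the prefix pi-.
So sefsanok → pisefsanok.

pisefsanok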